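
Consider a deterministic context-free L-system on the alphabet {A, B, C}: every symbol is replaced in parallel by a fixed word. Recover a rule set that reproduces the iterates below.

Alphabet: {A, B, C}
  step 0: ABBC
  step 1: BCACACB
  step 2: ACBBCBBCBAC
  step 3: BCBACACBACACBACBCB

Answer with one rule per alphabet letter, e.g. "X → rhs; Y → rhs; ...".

  step 2 ⇒ step 3: ACBBCBBCBAC ⇒ BC·B·AC·AC·B·AC·AC·B·AC·BC·B
    A ↦ BC
    B ↦ AC
    C ↦ B

A->BC, B->AC, C->B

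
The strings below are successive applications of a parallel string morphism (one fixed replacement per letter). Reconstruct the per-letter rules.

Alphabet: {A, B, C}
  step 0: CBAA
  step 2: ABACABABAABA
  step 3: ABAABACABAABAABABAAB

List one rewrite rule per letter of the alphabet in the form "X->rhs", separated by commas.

  step 2 ⇒ step 3: ABACABABAABA ⇒ AB·A·AB·AC·AB·A·AB·A·AB·AB·A·AB
    A ↦ AB
    B ↦ A
    C ↦ AC

A->AB, B->A, C->AC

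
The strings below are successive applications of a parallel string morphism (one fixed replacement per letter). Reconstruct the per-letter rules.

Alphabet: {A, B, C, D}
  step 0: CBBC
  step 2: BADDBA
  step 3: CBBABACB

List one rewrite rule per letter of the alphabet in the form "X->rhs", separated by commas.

A->B, B->C, C->D, D->BA

  step 2 ⇒ step 3: BADDBA ⇒ C·B·BA·BA·C·B
    A ↦ B
    B ↦ C
    D ↦ BA
    C ↦ D  (constrained at step 0)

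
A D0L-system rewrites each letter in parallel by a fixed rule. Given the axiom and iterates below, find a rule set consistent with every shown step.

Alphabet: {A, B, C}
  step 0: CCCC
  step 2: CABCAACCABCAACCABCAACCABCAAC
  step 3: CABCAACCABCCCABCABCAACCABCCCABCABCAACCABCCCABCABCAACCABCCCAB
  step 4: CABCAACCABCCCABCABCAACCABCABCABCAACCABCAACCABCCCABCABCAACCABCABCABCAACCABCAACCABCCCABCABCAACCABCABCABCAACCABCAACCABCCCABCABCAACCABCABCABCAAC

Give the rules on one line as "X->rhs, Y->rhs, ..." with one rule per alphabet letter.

  step 3 ⇒ step 4: CABCAACCABCCCABCABCAACCABCCCABCABCAACCABCCCABCABCAACCABCCCAB ⇒ CAB·C·AAC·CAB·C·C·CAB·CAB·C·AAC·CAB·CAB·CAB·C·AAC·CAB·C·AAC·CAB·C·C·CAB·CAB·C·AAC·CAB·CAB·CAB·C·AAC·CAB·C·AAC·CAB·C·C·CAB·CAB·C·AAC·CAB·CAB·CAB·C·AAC·CAB·C·AAC·CAB·C·C·CAB·CAB·C·AAC·CAB·CAB·CAB·C·AAC
    A ↦ C
    B ↦ AAC
    C ↦ CAB

A->C, B->AAC, C->CAB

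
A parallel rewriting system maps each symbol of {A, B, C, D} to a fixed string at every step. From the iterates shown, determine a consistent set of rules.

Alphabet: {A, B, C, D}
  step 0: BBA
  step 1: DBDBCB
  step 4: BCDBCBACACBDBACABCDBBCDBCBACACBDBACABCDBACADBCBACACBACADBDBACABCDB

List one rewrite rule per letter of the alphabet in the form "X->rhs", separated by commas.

A->CB, B->DB, C->ACA, D->BC

  step 0 ⇒ step 1: BBA ⇒ DB·DB·CB
    A ↦ CB
    B ↦ DB
    C ↦ ACA  (constrained at step 1)
    D ↦ BC  (constrained at step 1)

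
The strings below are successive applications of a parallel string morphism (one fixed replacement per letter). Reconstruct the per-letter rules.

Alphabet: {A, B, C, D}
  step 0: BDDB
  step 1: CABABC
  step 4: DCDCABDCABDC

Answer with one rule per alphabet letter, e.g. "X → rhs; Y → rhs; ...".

A->D, B->C, C->D, D->AB

  step 0 ⇒ step 1: BDDB ⇒ C·AB·AB·C
    B ↦ C
    D ↦ AB
    A ↦ D  (constrained at step 1)
    C ↦ D  (constrained at step 1)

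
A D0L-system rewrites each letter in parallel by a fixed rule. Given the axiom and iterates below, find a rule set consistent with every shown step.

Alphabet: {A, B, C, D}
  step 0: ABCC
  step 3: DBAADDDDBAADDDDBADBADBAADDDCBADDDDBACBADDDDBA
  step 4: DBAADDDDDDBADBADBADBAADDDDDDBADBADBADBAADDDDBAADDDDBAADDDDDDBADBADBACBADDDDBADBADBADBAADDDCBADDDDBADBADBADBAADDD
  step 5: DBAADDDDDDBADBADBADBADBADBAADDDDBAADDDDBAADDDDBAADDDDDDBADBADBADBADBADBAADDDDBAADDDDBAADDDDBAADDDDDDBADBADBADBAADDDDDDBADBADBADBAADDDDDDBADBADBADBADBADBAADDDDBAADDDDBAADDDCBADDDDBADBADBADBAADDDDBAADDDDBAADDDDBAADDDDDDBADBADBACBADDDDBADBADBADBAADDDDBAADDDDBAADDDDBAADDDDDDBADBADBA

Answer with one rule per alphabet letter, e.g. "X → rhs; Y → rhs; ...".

A->DD, B->AD, C->CB, D->DBA

  step 4 ⇒ step 5: DBAADDDDDDBADBADBADBAADDDDDDBADBADBADBAADDDDBAADDDDBAADDDDDDBADBADBACBADDDDBADBADBADBAADDDCBADDDDBADBADBADBAADDD ⇒ DBA·AD·DD·DD·DBA·DBA·DBA·DBA·DBA·DBA·AD·DD·DBA·AD·DD·DBA·AD·DD·DBA·AD·DD·DD·DBA·DBA·DBA·DBA·DBA·DBA·AD·DD·DBA·AD·DD·DBA·AD·DD·DBA·AD·DD·DD·DBA·DBA·DBA·DBA·AD·DD·DD·DBA·DBA·DBA·DBA·AD·DD·DD·DBA·DBA·DBA·DBA·DBA·DBA·AD·DD·DBA·AD·DD·DBA·AD·DD·CB·AD·DD·DBA·DBA·DBA·DBA·AD·DD·DBA·AD·DD·DBA·AD·DD·DBA·AD·DD·DD·DBA·DBA·DBA·CB·AD·DD·DBA·DBA·DBA·DBA·AD·DD·DBA·AD·DD·DBA·AD·DD·DBA·AD·DD·DD·DBA·DBA·DBA
    A ↦ DD
    B ↦ AD
    C ↦ CB
    D ↦ DBA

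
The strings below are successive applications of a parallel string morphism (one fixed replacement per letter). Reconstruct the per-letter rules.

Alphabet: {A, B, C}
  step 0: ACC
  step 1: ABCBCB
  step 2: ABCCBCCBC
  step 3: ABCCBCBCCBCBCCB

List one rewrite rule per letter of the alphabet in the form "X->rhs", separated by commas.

A->AB, B->C, C->CB

  step 2 ⇒ step 3: ABCCBCCBC ⇒ AB·C·CB·CB·C·CB·CB·C·CB
    A ↦ AB
    B ↦ C
    C ↦ CB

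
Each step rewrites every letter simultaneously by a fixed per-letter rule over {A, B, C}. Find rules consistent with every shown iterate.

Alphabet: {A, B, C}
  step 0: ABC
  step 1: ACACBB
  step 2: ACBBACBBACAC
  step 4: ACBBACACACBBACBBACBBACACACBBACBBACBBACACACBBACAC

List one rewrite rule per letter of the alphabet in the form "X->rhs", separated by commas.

  step 1 ⇒ step 2: ACACBB ⇒ AC·BB·AC·BB·AC·AC
    A ↦ AC
    B ↦ AC
    C ↦ BB

A->AC, B->AC, C->BB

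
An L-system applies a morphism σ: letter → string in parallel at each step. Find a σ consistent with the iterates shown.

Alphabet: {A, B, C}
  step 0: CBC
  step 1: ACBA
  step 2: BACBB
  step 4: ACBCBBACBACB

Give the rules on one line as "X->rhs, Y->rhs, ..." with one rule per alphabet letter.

A->B, B->CB, C->A

  step 1 ⇒ step 2: ACBA ⇒ B·A·CB·B
    A ↦ B
    B ↦ CB
    C ↦ A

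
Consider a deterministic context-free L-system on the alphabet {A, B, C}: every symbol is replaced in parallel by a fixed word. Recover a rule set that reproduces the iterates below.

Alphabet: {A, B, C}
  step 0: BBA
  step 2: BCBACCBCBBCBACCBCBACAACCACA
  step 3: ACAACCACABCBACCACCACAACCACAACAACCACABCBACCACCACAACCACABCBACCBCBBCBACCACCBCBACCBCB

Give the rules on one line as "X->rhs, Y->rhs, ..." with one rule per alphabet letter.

A->BCB, B->ACA, C->ACC

  step 2 ⇒ step 3: BCBACCBCBBCBACCBCBACAACCACA ⇒ ACA·ACC·ACA·BCB·ACC·ACC·ACA·ACC·ACA·ACA·ACC·ACA·BCB·ACC·ACC·ACA·ACC·ACA·BCB·ACC·BCB·BCB·ACC·ACC·BCB·ACC·BCB
    A ↦ BCB
    B ↦ ACA
    C ↦ ACC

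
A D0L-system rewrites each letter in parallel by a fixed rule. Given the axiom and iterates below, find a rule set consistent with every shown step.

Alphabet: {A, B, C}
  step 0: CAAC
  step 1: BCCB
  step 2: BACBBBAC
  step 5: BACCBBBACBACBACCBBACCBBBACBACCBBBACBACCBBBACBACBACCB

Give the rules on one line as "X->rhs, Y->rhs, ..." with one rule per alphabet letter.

  step 1 ⇒ step 2: BCCB ⇒ BAC·B·B·BAC
    B ↦ BAC
    C ↦ B
  step 0 ⇒ step 1: CAAC ⇒ B·C·C·B
    A ↦ C

A->C, B->BAC, C->B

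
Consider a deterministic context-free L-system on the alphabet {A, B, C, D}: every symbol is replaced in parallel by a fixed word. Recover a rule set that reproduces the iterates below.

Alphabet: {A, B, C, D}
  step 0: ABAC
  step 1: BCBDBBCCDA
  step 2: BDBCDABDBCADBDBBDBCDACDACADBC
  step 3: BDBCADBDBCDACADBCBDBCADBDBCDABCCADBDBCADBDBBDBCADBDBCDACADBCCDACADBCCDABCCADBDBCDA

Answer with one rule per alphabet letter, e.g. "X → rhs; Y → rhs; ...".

A->BC, B->BDB, C->CDA, D->CAD

  step 2 ⇒ step 3: BDBCDABDBCADBDBBDBCDACDACADBC ⇒ BDB·CAD·BDB·CDA·CAD·BC·BDB·CAD·BDB·CDA·BC·CAD·BDB·CAD·BDB·BDB·CAD·BDB·CDA·CAD·BC·CDA·CAD·BC·CDA·BC·CAD·BDB·CDA
    A ↦ BC
    B ↦ BDB
    C ↦ CDA
    D ↦ CAD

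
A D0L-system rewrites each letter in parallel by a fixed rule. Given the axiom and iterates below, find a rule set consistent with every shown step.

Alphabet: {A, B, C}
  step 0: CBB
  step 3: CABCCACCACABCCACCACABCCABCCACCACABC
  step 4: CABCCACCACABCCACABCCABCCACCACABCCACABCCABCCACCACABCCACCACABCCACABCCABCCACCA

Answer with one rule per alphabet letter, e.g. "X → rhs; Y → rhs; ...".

  step 3 ⇒ step 4: CABCCACCACABCCACCACABCCABCCACCACABC ⇒ CA·BC·CAC·CA·CA·BC·CA·CA·BC·CA·BC·CAC·CA·CA·BC·CA·CA·BC·CA·BC·CAC·CA·CA·BC·CAC·CA·CA·BC·CA·CA·BC·CA·BC·CAC·CA
    A ↦ BC
    B ↦ CAC
    C ↦ CA

A->BC, B->CAC, C->CA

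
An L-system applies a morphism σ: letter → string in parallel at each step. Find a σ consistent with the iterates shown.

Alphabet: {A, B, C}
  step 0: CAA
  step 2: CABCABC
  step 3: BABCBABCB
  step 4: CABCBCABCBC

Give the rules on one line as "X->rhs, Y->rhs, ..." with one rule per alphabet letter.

  step 3 ⇒ step 4: BABCBABCB ⇒ C·AB·C·B·C·AB·C·B·C
    A ↦ AB
    B ↦ C
    C ↦ B

A->AB, B->C, C->B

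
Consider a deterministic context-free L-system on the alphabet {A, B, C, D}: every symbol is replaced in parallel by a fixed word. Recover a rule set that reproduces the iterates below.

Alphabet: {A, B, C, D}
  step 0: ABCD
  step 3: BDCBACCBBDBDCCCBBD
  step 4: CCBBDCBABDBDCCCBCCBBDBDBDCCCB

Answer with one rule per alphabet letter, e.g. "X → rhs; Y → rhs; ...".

A->BA, B->C, C->BD, D->CB

  step 3 ⇒ step 4: BDCBACCBBDBDCCCBBD ⇒ C·CB·BD·C·BA·BD·BD·C·C·CB·C·CB·BD·BD·BD·C·C·CB
    A ↦ BA
    B ↦ C
    C ↦ BD
    D ↦ CB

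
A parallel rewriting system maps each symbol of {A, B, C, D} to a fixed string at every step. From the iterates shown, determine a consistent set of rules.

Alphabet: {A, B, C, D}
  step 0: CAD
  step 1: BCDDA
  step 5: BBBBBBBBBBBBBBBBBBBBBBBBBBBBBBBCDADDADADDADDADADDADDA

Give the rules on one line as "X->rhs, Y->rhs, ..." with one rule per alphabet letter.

A->D, B->BB, C->BC, D->DA

  step 0 ⇒ step 1: CAD ⇒ BC·D·DA
    A ↦ D
    C ↦ BC
    D ↦ DA
    B ↦ BB  (constrained at step 1)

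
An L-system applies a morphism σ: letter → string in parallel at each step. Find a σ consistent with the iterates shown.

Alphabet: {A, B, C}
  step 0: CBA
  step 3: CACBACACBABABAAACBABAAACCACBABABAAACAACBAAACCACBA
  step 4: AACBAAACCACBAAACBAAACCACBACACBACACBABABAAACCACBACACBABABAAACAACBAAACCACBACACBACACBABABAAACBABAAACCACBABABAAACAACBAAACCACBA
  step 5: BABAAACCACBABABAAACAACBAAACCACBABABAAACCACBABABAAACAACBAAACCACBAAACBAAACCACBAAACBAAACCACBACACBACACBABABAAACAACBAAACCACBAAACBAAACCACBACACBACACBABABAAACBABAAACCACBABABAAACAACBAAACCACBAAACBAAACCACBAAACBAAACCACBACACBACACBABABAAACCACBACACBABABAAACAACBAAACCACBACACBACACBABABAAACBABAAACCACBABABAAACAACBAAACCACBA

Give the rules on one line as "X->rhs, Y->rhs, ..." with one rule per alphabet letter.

A->BA, B->CAC, C->AAC

  step 4 ⇒ step 5: AACBAAACCACBAAACBAAACCACBACACBACACBABABAAACCACBACACBABABAAACAACBAAACCACBACACBACACBABABAAACBABAAACCACBABABAAACAACBAAACCACBA ⇒ BA·BA·AAC·CAC·BA·BA·BA·AAC·AAC·BA·AAC·CAC·BA·BA·BA·AAC·CAC·BA·BA·BA·AAC·AAC·BA·AAC·CAC·BA·AAC·BA·AAC·CAC·BA·AAC·BA·AAC·CAC·BA·CAC·BA·CAC·BA·BA·BA·AAC·AAC·BA·AAC·CAC·BA·AAC·BA·AAC·CAC·BA·CAC·BA·CAC·BA·BA·BA·AAC·BA·BA·AAC·CAC·BA·BA·BA·AAC·AAC·BA·AAC·CAC·BA·AAC·BA·AAC·CAC·BA·AAC·BA·AAC·CAC·BA·CAC·BA·CAC·BA·BA·BA·AAC·CAC·BA·CAC·BA·BA·BA·AAC·AAC·BA·AAC·CAC·BA·CAC·BA·CAC·BA·BA·BA·AAC·BA·BA·AAC·CAC·BA·BA·BA·AAC·AAC·BA·AAC·CAC·BA
    A ↦ BA
    B ↦ CAC
    C ↦ AAC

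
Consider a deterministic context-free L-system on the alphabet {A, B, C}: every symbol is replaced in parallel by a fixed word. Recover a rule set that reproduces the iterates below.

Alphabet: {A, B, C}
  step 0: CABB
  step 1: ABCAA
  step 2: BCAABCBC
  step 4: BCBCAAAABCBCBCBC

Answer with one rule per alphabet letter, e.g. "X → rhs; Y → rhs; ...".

  step 1 ⇒ step 2: ABCAA ⇒ BC·A·A·BC·BC
    A ↦ BC
    B ↦ A
    C ↦ A

A->BC, B->A, C->A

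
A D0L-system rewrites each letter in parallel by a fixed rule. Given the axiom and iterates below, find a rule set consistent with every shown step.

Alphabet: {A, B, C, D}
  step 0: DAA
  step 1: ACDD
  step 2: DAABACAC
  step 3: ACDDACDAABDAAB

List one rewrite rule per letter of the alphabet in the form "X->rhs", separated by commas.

  step 2 ⇒ step 3: DAABACAC ⇒ AC·D·D·AC·D·AAB·D·AAB
    A ↦ D
    B ↦ AC
    C ↦ AAB
    D ↦ AC

A->D, B->AC, C->AAB, D->AC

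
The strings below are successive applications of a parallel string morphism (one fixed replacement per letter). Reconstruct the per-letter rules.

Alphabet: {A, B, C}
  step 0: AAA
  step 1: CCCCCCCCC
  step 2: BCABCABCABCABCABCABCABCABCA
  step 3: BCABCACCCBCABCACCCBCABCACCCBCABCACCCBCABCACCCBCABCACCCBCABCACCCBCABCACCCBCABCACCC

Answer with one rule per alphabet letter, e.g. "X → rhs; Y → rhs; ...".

  step 2 ⇒ step 3: BCABCABCABCABCABCABCABCABCA ⇒ BCA·BCA·CCC·BCA·BCA·CCC·BCA·BCA·CCC·BCA·BCA·CCC·BCA·BCA·CCC·BCA·BCA·CCC·BCA·BCA·CCC·BCA·BCA·CCC·BCA·BCA·CCC
    A ↦ CCC
    B ↦ BCA
    C ↦ BCA

A->CCC, B->BCA, C->BCA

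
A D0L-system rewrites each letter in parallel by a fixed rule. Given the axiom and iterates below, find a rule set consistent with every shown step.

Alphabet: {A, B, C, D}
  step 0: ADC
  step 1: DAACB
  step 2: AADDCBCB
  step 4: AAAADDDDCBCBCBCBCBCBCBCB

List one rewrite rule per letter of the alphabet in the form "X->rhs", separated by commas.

A->D, B->CB, C->CB, D->AA

  step 1 ⇒ step 2: DAACB ⇒ AA·D·D·CB·CB
    A ↦ D
    B ↦ CB
    C ↦ CB
    D ↦ AA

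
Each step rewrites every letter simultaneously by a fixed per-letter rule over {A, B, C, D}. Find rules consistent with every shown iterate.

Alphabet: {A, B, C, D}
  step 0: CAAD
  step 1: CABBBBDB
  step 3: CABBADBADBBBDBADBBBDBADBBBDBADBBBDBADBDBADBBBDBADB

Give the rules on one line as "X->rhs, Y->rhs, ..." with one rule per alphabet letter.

A->BB, B->ADB, C->CA, D->DB

  step 0 ⇒ step 1: CAAD ⇒ CA·BB·BB·DB
    A ↦ BB
    C ↦ CA
    D ↦ DB
    B ↦ ADB  (constrained at step 1)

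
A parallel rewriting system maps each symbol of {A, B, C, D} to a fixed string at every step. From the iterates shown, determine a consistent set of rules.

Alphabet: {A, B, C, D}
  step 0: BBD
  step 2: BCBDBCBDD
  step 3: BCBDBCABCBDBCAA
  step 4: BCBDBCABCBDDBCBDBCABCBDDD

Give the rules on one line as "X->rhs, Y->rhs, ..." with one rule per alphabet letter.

  step 3 ⇒ step 4: BCBDBCABCBDBCAA ⇒ BC·BD·BC·A·BC·BD·D·BC·BD·BC·A·BC·BD·D·D
    A ↦ D
    B ↦ BC
    C ↦ BD
    D ↦ A

A->D, B->BC, C->BD, D->A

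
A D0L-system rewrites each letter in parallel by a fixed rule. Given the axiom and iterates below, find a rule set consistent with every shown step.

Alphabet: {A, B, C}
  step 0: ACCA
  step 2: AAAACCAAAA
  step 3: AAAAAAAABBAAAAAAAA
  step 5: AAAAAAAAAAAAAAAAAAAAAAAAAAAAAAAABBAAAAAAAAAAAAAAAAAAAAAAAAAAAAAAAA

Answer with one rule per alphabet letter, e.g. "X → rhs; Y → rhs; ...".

A->AA, B->C, C->B

  step 2 ⇒ step 3: AAAACCAAAA ⇒ AA·AA·AA·AA·B·B·AA·AA·AA·AA
    A ↦ AA
    C ↦ B
    B ↦ C  (constrained at step 3)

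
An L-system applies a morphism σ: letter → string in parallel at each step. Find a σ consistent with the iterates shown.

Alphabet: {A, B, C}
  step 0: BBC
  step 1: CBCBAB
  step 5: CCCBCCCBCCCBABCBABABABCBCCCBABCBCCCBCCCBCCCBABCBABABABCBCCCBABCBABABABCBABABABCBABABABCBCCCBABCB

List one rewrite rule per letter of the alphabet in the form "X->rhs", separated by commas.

  step 0 ⇒ step 1: BBC ⇒ CB·CB·AB
    B ↦ CB
    C ↦ AB
    A ↦ CC  (constrained at step 1)

A->CC, B->CB, C->AB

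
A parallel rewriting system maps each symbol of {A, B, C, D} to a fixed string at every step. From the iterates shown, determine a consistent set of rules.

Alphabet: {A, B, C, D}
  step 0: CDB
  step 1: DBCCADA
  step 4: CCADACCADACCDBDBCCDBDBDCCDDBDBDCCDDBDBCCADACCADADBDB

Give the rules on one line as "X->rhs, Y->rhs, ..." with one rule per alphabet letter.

  step 0 ⇒ step 1: CDB ⇒ DB·CC·ADA
    B ↦ ADA
    C ↦ DB
    D ↦ CC
    A ↦ D  (constrained at step 1)

A->D, B->ADA, C->DB, D->CC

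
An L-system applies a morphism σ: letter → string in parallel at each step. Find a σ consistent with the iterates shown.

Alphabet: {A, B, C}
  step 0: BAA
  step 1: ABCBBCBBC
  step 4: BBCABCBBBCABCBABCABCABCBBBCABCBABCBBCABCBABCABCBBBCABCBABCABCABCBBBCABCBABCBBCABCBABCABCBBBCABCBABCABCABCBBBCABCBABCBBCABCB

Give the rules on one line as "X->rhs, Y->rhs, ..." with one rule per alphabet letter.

  step 0 ⇒ step 1: BAA ⇒ ABC·BBC·BBC
    A ↦ BBC
    B ↦ ABC
    C ↦ B  (constrained at step 1)

A->BBC, B->ABC, C->B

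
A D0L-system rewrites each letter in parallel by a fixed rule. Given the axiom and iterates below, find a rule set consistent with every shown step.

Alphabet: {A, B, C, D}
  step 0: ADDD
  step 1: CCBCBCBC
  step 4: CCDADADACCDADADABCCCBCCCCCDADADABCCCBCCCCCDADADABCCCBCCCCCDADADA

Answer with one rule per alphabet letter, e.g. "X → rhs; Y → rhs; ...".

A->CC, B->CC, C->DA, D->BC

  step 0 ⇒ step 1: ADDD ⇒ CC·BC·BC·BC
    A ↦ CC
    D ↦ BC
    B ↦ CC  (constrained at step 1)
    C ↦ DA  (constrained at step 1)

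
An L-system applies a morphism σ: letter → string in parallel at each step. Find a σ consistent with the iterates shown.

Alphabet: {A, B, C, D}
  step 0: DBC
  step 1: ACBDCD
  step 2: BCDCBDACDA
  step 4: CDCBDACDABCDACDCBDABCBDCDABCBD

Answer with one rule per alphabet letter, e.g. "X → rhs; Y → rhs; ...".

  step 1 ⇒ step 2: ACBDCD ⇒ B·CD·CBD·A·CD·A
    A ↦ B
    B ↦ CBD
    C ↦ CD
    D ↦ A

A->B, B->CBD, C->CD, D->A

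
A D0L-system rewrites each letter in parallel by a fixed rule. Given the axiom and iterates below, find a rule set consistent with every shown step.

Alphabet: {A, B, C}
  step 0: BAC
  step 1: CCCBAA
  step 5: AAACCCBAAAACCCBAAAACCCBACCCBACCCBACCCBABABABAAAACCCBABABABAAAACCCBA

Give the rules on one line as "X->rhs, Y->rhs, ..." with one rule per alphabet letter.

  step 0 ⇒ step 1: BAC ⇒ CCC·BA·A
    A ↦ BA
    B ↦ CCC
    C ↦ A

A->BA, B->CCC, C->A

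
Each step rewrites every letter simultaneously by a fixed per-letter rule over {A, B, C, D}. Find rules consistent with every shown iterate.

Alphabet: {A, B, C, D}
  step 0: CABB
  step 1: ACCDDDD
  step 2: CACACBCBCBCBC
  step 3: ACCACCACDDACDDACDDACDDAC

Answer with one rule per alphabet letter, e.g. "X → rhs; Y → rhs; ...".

  step 2 ⇒ step 3: CACACBCBCBCBC ⇒ AC·C·AC·C·AC·DD·AC·DD·AC·DD·AC·DD·AC
    A ↦ C
    B ↦ DD
    C ↦ AC
  step 1 ⇒ step 2: ACCDDDD ⇒ C·AC·AC·BC·BC·BC·BC
    D ↦ BC

A->C, B->DD, C->AC, D->BC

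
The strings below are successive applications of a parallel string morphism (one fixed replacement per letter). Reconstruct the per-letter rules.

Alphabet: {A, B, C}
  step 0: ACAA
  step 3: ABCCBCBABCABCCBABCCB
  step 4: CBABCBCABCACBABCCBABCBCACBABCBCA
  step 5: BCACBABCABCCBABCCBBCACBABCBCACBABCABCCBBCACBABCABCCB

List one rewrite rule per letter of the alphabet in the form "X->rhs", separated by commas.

A->CB, B->A, C->BC

  step 4 ⇒ step 5: CBABCBCABCACBABCCBABCBCACBABCBCA ⇒ BC·A·CB·A·BC·A·BC·CB·A·BC·CB·BC·A·CB·A·BC·BC·A·CB·A·BC·A·BC·CB·BC·A·CB·A·BC·A·BC·CB
    A ↦ CB
    B ↦ A
    C ↦ BC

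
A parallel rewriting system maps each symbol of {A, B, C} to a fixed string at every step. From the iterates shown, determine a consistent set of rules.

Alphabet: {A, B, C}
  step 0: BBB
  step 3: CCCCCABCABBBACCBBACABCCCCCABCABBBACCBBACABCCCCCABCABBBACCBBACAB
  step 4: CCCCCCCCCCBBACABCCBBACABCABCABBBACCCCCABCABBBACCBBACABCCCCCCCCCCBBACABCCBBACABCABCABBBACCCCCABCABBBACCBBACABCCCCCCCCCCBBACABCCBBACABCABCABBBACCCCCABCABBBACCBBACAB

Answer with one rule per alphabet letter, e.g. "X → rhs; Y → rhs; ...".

  step 3 ⇒ step 4: CCCCCABCABBBACCBBACABCCCCCABCABBBACCBBACABCCCCCABCABBBACCBBACAB ⇒ CC·CC·CC·CC·CC·BBA·CAB·CC·BBA·CAB·CAB·CAB·BBA·CC·CC·CAB·CAB·BBA·CC·BBA·CAB·CC·CC·CC·CC·CC·BBA·CAB·CC·BBA·CAB·CAB·CAB·BBA·CC·CC·CAB·CAB·BBA·CC·BBA·CAB·CC·CC·CC·CC·CC·BBA·CAB·CC·BBA·CAB·CAB·CAB·BBA·CC·CC·CAB·CAB·BBA·CC·BBA·CAB
    A ↦ BBA
    B ↦ CAB
    C ↦ CC

A->BBA, B->CAB, C->CC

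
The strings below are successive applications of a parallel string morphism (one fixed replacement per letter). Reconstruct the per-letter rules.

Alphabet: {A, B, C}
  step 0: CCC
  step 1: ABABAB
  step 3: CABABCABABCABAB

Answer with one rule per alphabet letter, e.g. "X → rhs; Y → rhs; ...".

  step 0 ⇒ step 1: CCC ⇒ AB·AB·AB
    C ↦ AB
    A ↦ BC  (constrained at step 1)
    B ↦ C  (constrained at step 1)

A->BC, B->C, C->AB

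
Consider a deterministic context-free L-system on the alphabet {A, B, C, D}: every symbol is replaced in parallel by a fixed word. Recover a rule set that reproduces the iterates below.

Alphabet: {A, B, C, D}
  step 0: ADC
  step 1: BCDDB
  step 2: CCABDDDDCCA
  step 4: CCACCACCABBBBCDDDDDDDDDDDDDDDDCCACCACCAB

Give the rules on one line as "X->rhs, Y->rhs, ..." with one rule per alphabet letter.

  step 1 ⇒ step 2: BCDDB ⇒ CCA·B·DD·DD·CCA
    B ↦ CCA
    C ↦ B
    D ↦ DD
  step 0 ⇒ step 1: ADC ⇒ BC·DD·B
    A ↦ BC

A->BC, B->CCA, C->B, D->DD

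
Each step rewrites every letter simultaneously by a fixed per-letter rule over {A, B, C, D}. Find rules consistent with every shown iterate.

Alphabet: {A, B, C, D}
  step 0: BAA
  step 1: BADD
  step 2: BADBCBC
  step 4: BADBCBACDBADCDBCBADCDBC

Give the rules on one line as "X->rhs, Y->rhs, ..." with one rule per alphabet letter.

  step 1 ⇒ step 2: BADD ⇒ BA·D·BC·BC
    A ↦ D
    B ↦ BA
    D ↦ BC
    C ↦ CD  (constrained at step 2)

A->D, B->BA, C->CD, D->BC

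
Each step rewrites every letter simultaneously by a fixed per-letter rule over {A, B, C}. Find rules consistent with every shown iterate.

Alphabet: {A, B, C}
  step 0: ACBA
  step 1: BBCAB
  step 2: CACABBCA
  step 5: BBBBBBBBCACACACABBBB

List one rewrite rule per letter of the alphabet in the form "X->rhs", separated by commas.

  step 1 ⇒ step 2: BBCAB ⇒ CA·CA·B·B·CA
    A ↦ B
    B ↦ CA
    C ↦ B

A->B, B->CA, C->B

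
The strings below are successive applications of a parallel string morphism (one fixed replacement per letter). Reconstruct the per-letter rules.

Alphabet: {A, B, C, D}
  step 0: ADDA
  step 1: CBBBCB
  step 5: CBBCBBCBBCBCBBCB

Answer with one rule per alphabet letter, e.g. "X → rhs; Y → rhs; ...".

A->CB, B->A, C->D, D->B

  step 0 ⇒ step 1: ADDA ⇒ CB·B·B·CB
    A ↦ CB
    D ↦ B
    B ↦ A  (constrained at step 1)
    C ↦ D  (constrained at step 1)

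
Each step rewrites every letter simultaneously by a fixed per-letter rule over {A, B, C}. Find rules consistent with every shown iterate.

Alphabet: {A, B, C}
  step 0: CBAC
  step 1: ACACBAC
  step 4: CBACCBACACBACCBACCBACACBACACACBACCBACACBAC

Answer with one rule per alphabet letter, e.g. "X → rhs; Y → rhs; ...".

A->CB, B->A, C->AC

  step 0 ⇒ step 1: CBAC ⇒ AC·A·CB·AC
    A ↦ CB
    B ↦ A
    C ↦ AC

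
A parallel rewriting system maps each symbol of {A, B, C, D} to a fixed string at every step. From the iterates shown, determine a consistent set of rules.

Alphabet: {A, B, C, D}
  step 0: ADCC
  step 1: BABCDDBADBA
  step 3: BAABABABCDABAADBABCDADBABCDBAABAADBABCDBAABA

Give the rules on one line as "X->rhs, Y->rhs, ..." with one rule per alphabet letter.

A->BA, B->A, C->DBA, D->BCD

  step 0 ⇒ step 1: ADCC ⇒ BA·BCD·DBA·DBA
    A ↦ BA
    C ↦ DBA
    D ↦ BCD
    B ↦ A  (constrained at step 1)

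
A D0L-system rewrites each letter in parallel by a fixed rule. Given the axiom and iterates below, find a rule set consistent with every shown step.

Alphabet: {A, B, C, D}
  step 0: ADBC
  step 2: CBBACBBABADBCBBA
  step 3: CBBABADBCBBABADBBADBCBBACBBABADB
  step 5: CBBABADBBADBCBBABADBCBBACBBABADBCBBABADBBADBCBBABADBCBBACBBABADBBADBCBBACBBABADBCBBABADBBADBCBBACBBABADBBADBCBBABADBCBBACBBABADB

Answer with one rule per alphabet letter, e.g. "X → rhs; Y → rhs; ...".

A->DB, B->BA, C->CB, D->CB

  step 2 ⇒ step 3: CBBACBBABADBCBBA ⇒ CB·BA·BA·DB·CB·BA·BA·DB·BA·DB·CB·BA·CB·BA·BA·DB
    A ↦ DB
    B ↦ BA
    C ↦ CB
    D ↦ CB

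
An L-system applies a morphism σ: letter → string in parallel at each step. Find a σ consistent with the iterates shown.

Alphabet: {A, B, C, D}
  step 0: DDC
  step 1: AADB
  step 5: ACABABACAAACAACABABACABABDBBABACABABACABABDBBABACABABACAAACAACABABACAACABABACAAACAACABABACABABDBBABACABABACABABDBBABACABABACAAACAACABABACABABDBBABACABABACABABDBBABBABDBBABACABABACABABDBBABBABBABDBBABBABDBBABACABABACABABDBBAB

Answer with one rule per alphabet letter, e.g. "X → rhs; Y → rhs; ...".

  step 0 ⇒ step 1: DDC ⇒ A·A·DB
    C ↦ DB
    D ↦ A
    A ↦ BAB  (constrained at step 1)
    B ↦ ACA  (constrained at step 1)

A->BAB, B->ACA, C->DB, D->A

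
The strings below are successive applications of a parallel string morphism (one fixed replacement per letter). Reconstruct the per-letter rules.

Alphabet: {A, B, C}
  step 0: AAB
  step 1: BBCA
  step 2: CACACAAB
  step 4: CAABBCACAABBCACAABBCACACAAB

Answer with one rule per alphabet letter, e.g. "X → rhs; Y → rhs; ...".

  step 1 ⇒ step 2: BBCA ⇒ CA·CA·CAA·B
    A ↦ B
    B ↦ CA
    C ↦ CAA

A->B, B->CA, C->CAA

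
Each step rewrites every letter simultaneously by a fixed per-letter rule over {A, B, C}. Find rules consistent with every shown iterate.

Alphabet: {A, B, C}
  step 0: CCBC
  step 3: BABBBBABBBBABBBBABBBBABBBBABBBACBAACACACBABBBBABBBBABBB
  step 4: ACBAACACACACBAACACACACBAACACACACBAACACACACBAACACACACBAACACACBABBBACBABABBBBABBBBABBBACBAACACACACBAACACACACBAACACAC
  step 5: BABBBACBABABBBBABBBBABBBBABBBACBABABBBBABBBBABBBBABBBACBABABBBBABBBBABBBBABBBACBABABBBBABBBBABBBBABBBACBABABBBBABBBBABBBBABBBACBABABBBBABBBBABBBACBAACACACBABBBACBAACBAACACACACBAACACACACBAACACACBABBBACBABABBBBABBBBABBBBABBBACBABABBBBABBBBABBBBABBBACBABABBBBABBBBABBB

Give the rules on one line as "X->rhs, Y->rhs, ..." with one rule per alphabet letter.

A->BA, B->AC, C->BBB

  step 4 ⇒ step 5: ACBAACACACACBAACACACACBAACACACACBAACACACACBAACACACACBAACACACBABBBACBABABBBBABBBBABBBACBAACACACACBAACACACACBAACACAC ⇒ BA·BBB·AC·BA·BA·BBB·BA·BBB·BA·BBB·BA·BBB·AC·BA·BA·BBB·BA·BBB·BA·BBB·BA·BBB·AC·BA·BA·BBB·BA·BBB·BA·BBB·BA·BBB·AC·BA·BA·BBB·BA·BBB·BA·BBB·BA·BBB·AC·BA·BA·BBB·BA·BBB·BA·BBB·BA·BBB·AC·BA·BA·BBB·BA·BBB·BA·BBB·AC·BA·AC·AC·AC·BA·BBB·AC·BA·AC·BA·AC·AC·AC·AC·BA·AC·AC·AC·AC·BA·AC·AC·AC·BA·BBB·AC·BA·BA·BBB·BA·BBB·BA·BBB·BA·BBB·AC·BA·BA·BBB·BA·BBB·BA·BBB·BA·BBB·AC·BA·BA·BBB·BA·BBB·BA·BBB
    A ↦ BA
    B ↦ AC
    C ↦ BBB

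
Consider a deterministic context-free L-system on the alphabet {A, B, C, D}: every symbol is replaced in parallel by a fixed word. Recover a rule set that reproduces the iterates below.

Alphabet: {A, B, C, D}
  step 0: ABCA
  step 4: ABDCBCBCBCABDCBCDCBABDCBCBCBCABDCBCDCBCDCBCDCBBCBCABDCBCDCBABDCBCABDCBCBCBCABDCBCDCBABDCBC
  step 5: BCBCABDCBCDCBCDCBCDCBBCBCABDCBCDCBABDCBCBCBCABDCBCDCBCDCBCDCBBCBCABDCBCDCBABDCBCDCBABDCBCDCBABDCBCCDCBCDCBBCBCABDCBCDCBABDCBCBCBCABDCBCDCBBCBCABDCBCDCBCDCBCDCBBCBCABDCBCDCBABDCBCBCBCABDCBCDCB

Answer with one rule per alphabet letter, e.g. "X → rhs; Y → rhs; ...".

  step 4 ⇒ step 5: ABDCBCBCBCABDCBCDCBABDCBCBCBCABDCBCDCBCDCBCDCBBCBCABDCBCDCBABDCBCABDCBCBCBCABDCBCDCBABDCBC ⇒ BCB·C·AB·DCB·C·DCB·C·DCB·C·DCB·BCB·C·AB·DCB·C·DCB·AB·DCB·C·BCB·C·AB·DCB·C·DCB·C·DCB·C·DCB·BCB·C·AB·DCB·C·DCB·AB·DCB·C·DCB·AB·DCB·C·DCB·AB·DCB·C·C·DCB·C·DCB·BCB·C·AB·DCB·C·DCB·AB·DCB·C·BCB·C·AB·DCB·C·DCB·BCB·C·AB·DCB·C·DCB·C·DCB·C·DCB·BCB·C·AB·DCB·C·DCB·AB·DCB·C·BCB·C·AB·DCB·C·DCB
    A ↦ BCB
    B ↦ C
    C ↦ DCB
    D ↦ AB

A->BCB, B->C, C->DCB, D->AB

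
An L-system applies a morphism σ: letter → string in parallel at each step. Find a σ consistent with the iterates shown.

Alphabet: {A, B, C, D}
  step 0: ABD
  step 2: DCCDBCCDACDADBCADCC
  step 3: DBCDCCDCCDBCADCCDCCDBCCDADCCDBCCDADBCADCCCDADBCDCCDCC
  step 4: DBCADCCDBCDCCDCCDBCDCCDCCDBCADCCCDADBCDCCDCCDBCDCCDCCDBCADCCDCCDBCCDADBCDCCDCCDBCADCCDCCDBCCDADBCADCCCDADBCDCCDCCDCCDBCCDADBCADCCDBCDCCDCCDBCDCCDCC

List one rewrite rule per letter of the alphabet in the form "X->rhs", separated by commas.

  step 3 ⇒ step 4: DBCDCCDCCDBCADCCDCCDBCCDADCCDBCCDADBCADCCCDADBCDCCDCC ⇒ DBC·A·DCC·DBC·DCC·DCC·DBC·DCC·DCC·DBC·A·DCC·CDA·DBC·DCC·DCC·DBC·DCC·DCC·DBC·A·DCC·DCC·DBC·CDA·DBC·DCC·DCC·DBC·A·DCC·DCC·DBC·CDA·DBC·A·DCC·CDA·DBC·DCC·DCC·DCC·DBC·CDA·DBC·A·DCC·DBC·DCC·DCC·DBC·DCC·DCC
    A ↦ CDA
    B ↦ A
    C ↦ DCC
    D ↦ DBC

A->CDA, B->A, C->DCC, D->DBC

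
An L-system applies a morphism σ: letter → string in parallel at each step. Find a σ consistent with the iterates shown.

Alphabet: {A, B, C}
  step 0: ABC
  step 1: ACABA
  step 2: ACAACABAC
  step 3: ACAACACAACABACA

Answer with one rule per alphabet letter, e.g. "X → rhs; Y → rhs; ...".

A->AC, B->AB, C->A

  step 2 ⇒ step 3: ACAACABAC ⇒ AC·A·AC·AC·A·AC·AB·AC·A
    A ↦ AC
    B ↦ AB
    C ↦ A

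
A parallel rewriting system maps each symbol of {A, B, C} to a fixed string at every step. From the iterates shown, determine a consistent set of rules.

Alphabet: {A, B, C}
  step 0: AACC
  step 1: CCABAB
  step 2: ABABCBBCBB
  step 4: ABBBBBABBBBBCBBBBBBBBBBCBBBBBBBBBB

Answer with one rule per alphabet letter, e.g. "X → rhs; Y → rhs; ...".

A->C, B->BB, C->AB

  step 1 ⇒ step 2: CCABAB ⇒ AB·AB·C·BB·C·BB
    A ↦ C
    B ↦ BB
    C ↦ AB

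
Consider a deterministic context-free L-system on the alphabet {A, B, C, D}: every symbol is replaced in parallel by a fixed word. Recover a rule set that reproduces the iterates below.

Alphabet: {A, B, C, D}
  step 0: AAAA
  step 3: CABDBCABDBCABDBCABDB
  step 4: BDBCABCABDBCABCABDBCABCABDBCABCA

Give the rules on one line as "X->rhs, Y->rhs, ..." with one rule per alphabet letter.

  step 3 ⇒ step 4: CABDBCABDBCABDBCABDB ⇒ B·DB·CA·B·CA·B·DB·CA·B·CA·B·DB·CA·B·CA·B·DB·CA·B·CA
    A ↦ DB
    B ↦ CA
    C ↦ B
    D ↦ B

A->DB, B->CA, C->B, D->B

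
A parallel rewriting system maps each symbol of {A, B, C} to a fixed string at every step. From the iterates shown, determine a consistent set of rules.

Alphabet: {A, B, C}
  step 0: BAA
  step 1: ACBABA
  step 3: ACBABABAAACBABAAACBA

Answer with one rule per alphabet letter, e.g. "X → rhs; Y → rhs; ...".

  step 0 ⇒ step 1: BAA ⇒ AC·BA·BA
    A ↦ BA
    B ↦ AC
    C ↦ A  (constrained at step 1)

A->BA, B->AC, C->A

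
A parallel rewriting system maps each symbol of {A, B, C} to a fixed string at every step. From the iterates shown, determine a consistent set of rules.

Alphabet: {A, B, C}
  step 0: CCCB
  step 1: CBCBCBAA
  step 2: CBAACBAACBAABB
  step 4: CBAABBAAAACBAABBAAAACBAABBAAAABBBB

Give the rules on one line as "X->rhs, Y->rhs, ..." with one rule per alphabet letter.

A->B, B->AA, C->CB

  step 1 ⇒ step 2: CBCBCBAA ⇒ CB·AA·CB·AA·CB·AA·B·B
    A ↦ B
    B ↦ AA
    C ↦ CB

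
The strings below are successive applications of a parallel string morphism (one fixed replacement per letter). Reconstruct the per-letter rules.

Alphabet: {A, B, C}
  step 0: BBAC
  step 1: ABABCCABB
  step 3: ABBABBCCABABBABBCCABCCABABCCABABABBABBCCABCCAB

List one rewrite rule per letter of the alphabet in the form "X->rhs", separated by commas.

  step 0 ⇒ step 1: BBAC ⇒ AB·AB·CC·ABB
    A ↦ CC
    B ↦ AB
    C ↦ ABB

A->CC, B->AB, C->ABB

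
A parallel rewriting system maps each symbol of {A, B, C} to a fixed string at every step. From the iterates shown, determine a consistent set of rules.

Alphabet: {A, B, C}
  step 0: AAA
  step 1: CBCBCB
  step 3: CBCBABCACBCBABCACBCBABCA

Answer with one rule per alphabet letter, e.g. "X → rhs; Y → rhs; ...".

A->CB, B->ABC, C->A

  step 0 ⇒ step 1: AAA ⇒ CB·CB·CB
    A ↦ CB
    B ↦ ABC  (constrained at step 1)
    C ↦ A  (constrained at step 1)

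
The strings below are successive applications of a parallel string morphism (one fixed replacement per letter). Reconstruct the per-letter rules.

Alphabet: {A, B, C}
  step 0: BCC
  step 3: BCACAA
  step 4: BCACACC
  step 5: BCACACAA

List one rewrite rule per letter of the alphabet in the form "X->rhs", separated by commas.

A->C, B->BC, C->A

  step 4 ⇒ step 5: BCACACC ⇒ BC·A·C·A·C·A·A
    A ↦ C
    B ↦ BC
    C ↦ A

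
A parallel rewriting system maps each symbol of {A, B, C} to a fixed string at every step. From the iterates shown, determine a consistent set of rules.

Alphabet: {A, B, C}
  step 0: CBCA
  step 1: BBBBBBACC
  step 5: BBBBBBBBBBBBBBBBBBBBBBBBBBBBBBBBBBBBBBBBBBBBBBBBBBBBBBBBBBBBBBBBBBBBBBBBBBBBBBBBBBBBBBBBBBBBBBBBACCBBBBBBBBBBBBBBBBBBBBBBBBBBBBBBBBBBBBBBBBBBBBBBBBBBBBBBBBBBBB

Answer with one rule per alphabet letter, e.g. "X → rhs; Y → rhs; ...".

A->ACC, B->BB, C->BB

  step 0 ⇒ step 1: CBCA ⇒ BB·BB·BB·ACC
    A ↦ ACC
    B ↦ BB
    C ↦ BB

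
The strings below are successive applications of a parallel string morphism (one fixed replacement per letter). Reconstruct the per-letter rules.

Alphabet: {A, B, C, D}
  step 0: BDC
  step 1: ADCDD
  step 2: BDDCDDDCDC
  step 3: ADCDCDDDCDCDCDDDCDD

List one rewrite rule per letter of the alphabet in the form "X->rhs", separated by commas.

  step 2 ⇒ step 3: BDDCDDDCDC ⇒ A·DC·DC·DD·DC·DC·DC·DD·DC·DD
    B ↦ A
    C ↦ DD
    D ↦ DC
  step 1 ⇒ step 2: ADCDD ⇒ BD·DC·DD·DC·DC
    A ↦ BD

A->BD, B->A, C->DD, D->DC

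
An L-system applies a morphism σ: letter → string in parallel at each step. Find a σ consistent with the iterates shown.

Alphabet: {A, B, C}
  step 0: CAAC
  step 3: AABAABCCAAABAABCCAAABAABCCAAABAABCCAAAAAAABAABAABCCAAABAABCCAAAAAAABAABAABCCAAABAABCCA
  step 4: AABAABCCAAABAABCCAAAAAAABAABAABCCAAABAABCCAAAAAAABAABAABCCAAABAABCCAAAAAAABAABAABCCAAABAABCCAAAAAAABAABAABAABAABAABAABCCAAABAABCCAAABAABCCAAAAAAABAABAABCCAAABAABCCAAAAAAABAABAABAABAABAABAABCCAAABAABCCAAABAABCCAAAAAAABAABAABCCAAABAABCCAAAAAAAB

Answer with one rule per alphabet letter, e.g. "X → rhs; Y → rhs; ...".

  step 3 ⇒ step 4: AABAABCCAAABAABCCAAABAABCCAAABAABCCAAAAAAABAABAABCCAAABAABCCAAAAAAABAABAABCCAAABAABCCA ⇒ AAB·AAB·CCA·AAB·AAB·CCA·AA·AA·AAB·AAB·AAB·CCA·AAB·AAB·CCA·AA·AA·AAB·AAB·AAB·CCA·AAB·AAB·CCA·AA·AA·AAB·AAB·AAB·CCA·AAB·AAB·CCA·AA·AA·AAB·AAB·AAB·AAB·AAB·AAB·AAB·CCA·AAB·AAB·CCA·AAB·AAB·CCA·AA·AA·AAB·AAB·AAB·CCA·AAB·AAB·CCA·AA·AA·AAB·AAB·AAB·AAB·AAB·AAB·AAB·CCA·AAB·AAB·CCA·AAB·AAB·CCA·AA·AA·AAB·AAB·AAB·CCA·AAB·AAB·CCA·AA·AA·AAB
    A ↦ AAB
    B ↦ CCA
    C ↦ AA

A->AAB, B->CCA, C->AA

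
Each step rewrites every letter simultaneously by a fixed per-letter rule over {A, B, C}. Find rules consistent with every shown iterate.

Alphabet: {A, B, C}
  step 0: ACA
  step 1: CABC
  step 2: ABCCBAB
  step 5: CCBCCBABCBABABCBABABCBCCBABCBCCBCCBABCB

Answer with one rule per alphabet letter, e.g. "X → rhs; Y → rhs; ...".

A->C, B->CB, C->AB

  step 1 ⇒ step 2: CABC ⇒ AB·C·CB·AB
    A ↦ C
    B ↦ CB
    C ↦ AB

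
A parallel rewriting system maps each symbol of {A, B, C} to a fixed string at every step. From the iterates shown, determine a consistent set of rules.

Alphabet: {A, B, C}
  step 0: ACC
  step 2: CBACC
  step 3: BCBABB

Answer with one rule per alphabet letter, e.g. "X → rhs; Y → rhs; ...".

  step 2 ⇒ step 3: CBACC ⇒ B·C·BA·B·B
    A ↦ BA
    B ↦ C
    C ↦ B

A->BA, B->C, C->B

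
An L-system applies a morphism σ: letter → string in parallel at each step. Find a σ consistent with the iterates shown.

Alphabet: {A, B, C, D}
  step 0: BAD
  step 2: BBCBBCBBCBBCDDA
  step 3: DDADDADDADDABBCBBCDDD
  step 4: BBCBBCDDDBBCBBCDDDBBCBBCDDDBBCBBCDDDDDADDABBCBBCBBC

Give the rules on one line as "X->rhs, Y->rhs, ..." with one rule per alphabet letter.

  step 3 ⇒ step 4: DDADDADDADDABBCBBCDDD ⇒ BBC·BBC·DDD·BBC·BBC·DDD·BBC·BBC·DDD·BBC·BBC·DDD·D·D·A·D·D·A·BBC·BBC·BBC
    A ↦ DDD
    B ↦ D
    C ↦ A
    D ↦ BBC

A->DDD, B->D, C->A, D->BBC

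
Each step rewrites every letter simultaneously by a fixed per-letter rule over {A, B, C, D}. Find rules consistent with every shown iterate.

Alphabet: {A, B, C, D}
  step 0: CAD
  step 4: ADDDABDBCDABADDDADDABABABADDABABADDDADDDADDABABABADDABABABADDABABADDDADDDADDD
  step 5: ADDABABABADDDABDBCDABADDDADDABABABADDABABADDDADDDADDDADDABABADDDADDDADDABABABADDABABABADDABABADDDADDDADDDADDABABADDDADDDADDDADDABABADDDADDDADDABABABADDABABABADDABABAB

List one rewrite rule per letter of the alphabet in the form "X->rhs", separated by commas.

A->ADD, B->D, C->BCD, D->AB

  step 4 ⇒ step 5: ADDDABDBCDABADDDADDABABABADDABABADDDADDDADDABABABADDABABABADDABABADDDADDDADDD ⇒ ADD·AB·AB·AB·ADD·D·AB·D·BCD·AB·ADD·D·ADD·AB·AB·AB·ADD·AB·AB·ADD·D·ADD·D·ADD·D·ADD·AB·AB·ADD·D·ADD·D·ADD·AB·AB·AB·ADD·AB·AB·AB·ADD·AB·AB·ADD·D·ADD·D·ADD·D·ADD·AB·AB·ADD·D·ADD·D·ADD·D·ADD·AB·AB·ADD·D·ADD·D·ADD·AB·AB·AB·ADD·AB·AB·AB·ADD·AB·AB·AB
    A ↦ ADD
    B ↦ D
    C ↦ BCD
    D ↦ AB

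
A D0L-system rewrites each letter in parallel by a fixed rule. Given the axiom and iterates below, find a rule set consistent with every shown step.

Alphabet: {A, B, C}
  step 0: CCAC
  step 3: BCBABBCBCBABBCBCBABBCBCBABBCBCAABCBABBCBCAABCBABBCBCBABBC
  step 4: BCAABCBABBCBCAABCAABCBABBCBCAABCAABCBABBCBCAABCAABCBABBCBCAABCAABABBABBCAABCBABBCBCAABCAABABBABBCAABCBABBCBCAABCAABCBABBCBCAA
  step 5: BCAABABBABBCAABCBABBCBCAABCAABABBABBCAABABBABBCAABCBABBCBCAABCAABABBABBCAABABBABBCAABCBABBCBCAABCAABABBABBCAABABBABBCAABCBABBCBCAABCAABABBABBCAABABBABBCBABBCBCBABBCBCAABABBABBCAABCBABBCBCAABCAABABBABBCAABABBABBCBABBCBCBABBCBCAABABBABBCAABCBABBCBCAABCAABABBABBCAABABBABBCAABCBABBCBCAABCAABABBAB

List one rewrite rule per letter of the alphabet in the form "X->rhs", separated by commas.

  step 4 ⇒ step 5: BCAABCBABBCBCAABCAABCBABBCBCAABCAABCBABBCBCAABCAABCBABBCBCAABCAABABBABBCAABCBABBCBCAABCAABABBABBCAABCBABBCBCAABCAABCBABBCBCAA ⇒ BC·AA·BAB·BAB·BC·AA·BC·BAB·BC·BC·AA·BC·AA·BAB·BAB·BC·AA·BAB·BAB·BC·AA·BC·BAB·BC·BC·AA·BC·AA·BAB·BAB·BC·AA·BAB·BAB·BC·AA·BC·BAB·BC·BC·AA·BC·AA·BAB·BAB·BC·AA·BAB·BAB·BC·AA·BC·BAB·BC·BC·AA·BC·AA·BAB·BAB·BC·AA·BAB·BAB·BC·BAB·BC·BC·BAB·BC·BC·AA·BAB·BAB·BC·AA·BC·BAB·BC·BC·AA·BC·AA·BAB·BAB·BC·AA·BAB·BAB·BC·BAB·BC·BC·BAB·BC·BC·AA·BAB·BAB·BC·AA·BC·BAB·BC·BC·AA·BC·AA·BAB·BAB·BC·AA·BAB·BAB·BC·AA·BC·BAB·BC·BC·AA·BC·AA·BAB·BAB
    A ↦ BAB
    B ↦ BC
    C ↦ AA

A->BAB, B->BC, C->AA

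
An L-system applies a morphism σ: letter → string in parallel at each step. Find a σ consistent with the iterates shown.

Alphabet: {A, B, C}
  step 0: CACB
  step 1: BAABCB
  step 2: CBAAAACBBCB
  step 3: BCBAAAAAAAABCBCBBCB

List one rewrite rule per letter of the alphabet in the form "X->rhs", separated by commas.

A->AA, B->CB, C->B

  step 2 ⇒ step 3: CBAAAACBBCB ⇒ B·CB·AA·AA·AA·AA·B·CB·CB·B·CB
    A ↦ AA
    B ↦ CB
    C ↦ B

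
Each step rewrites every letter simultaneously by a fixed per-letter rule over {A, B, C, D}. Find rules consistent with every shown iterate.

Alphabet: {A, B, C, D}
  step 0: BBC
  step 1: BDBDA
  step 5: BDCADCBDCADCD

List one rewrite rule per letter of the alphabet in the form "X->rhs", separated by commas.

A->D, B->BD, C->A, D->C

  step 0 ⇒ step 1: BBC ⇒ BD·BD·A
    B ↦ BD
    C ↦ A
    A ↦ D  (constrained at step 1)
    D ↦ C  (constrained at step 1)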